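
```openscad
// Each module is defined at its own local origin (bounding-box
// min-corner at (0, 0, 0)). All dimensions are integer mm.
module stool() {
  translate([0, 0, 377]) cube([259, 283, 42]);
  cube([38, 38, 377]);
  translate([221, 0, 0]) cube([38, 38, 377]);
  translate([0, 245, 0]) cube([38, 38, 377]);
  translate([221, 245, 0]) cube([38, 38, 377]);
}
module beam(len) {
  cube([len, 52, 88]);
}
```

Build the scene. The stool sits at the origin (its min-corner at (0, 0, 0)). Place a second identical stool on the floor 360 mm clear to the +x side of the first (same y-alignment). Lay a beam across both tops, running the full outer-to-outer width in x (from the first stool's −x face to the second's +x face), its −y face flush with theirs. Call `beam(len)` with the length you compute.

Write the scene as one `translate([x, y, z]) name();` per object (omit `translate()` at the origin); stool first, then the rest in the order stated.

stool();
translate([619, 0, 0]) stool();
translate([0, 0, 419]) beam(878);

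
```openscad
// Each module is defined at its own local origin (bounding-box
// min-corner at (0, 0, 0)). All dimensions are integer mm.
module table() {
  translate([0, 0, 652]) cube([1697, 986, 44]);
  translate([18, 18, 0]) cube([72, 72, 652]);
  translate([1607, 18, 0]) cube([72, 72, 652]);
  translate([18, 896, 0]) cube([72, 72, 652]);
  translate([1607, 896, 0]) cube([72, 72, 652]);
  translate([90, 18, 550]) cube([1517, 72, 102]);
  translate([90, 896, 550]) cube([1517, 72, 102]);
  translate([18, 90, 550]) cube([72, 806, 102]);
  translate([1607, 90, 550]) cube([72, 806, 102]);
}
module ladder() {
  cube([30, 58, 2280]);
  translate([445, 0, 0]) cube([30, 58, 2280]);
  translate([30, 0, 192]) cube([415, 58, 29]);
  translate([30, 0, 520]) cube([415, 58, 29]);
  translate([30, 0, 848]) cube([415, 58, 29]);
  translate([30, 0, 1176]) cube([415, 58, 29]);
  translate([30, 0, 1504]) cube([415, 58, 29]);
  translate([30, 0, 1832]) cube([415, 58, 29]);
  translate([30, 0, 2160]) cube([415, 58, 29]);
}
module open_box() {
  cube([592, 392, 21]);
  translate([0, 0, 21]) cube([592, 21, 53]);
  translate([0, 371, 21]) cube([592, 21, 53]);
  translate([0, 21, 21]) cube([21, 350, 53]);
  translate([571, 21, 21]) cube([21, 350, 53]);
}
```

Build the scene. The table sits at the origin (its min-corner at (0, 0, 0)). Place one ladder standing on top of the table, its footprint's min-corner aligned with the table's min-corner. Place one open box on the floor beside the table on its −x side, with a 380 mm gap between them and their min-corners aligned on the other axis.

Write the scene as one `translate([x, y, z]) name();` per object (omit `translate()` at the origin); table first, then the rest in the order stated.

table();
translate([0, 0, 696]) ladder();
translate([-972, 0, 0]) open_box();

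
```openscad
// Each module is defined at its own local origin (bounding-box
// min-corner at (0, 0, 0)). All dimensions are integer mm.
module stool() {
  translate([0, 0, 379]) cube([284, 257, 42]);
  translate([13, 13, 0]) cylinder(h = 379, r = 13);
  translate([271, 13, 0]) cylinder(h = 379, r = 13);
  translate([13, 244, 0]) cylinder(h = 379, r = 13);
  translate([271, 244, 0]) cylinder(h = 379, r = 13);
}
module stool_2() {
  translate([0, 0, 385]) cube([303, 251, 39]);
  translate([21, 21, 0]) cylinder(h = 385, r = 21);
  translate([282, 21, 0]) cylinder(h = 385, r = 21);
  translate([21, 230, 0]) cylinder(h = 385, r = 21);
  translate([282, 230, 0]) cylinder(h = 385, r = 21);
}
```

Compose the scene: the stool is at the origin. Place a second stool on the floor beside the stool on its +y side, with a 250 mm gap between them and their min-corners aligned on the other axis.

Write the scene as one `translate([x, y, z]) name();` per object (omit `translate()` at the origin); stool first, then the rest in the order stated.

stool();
translate([0, 507, 0]) stool_2();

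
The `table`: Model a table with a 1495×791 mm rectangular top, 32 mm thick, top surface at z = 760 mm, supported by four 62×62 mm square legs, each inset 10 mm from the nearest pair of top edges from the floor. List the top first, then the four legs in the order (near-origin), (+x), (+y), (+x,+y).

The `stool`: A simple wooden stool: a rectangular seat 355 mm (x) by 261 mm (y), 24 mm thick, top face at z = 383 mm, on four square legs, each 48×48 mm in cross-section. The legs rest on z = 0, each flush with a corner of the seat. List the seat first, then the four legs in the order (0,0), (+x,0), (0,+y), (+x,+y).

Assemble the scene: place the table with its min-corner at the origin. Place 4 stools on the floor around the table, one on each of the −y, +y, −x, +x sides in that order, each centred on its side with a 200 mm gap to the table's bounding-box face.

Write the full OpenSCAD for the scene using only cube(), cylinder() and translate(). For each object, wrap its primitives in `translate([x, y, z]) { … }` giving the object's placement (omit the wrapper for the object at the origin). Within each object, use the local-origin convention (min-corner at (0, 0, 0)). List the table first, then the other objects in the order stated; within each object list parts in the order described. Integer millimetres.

translate([0, 0, 728]) cube([1495, 791, 32]);
translate([10, 10, 0]) cube([62, 62, 728]);
translate([1423, 10, 0]) cube([62, 62, 728]);
translate([10, 719, 0]) cube([62, 62, 728]);
translate([1423, 719, 0]) cube([62, 62, 728]);
translate([570, -461, 0]) {
  translate([0, 0, 359]) cube([355, 261, 24]);
  cube([48, 48, 359]);
  translate([307, 0, 0]) cube([48, 48, 359]);
  translate([0, 213, 0]) cube([48, 48, 359]);
  translate([307, 213, 0]) cube([48, 48, 359]);
}
translate([570, 991, 0]) {
  translate([0, 0, 359]) cube([355, 261, 24]);
  cube([48, 48, 359]);
  translate([307, 0, 0]) cube([48, 48, 359]);
  translate([0, 213, 0]) cube([48, 48, 359]);
  translate([307, 213, 0]) cube([48, 48, 359]);
}
translate([-555, 265, 0]) {
  translate([0, 0, 359]) cube([355, 261, 24]);
  cube([48, 48, 359]);
  translate([307, 0, 0]) cube([48, 48, 359]);
  translate([0, 213, 0]) cube([48, 48, 359]);
  translate([307, 213, 0]) cube([48, 48, 359]);
}
translate([1695, 265, 0]) {
  translate([0, 0, 359]) cube([355, 261, 24]);
  cube([48, 48, 359]);
  translate([307, 0, 0]) cube([48, 48, 359]);
  translate([0, 213, 0]) cube([48, 48, 359]);
  translate([307, 213, 0]) cube([48, 48, 359]);
}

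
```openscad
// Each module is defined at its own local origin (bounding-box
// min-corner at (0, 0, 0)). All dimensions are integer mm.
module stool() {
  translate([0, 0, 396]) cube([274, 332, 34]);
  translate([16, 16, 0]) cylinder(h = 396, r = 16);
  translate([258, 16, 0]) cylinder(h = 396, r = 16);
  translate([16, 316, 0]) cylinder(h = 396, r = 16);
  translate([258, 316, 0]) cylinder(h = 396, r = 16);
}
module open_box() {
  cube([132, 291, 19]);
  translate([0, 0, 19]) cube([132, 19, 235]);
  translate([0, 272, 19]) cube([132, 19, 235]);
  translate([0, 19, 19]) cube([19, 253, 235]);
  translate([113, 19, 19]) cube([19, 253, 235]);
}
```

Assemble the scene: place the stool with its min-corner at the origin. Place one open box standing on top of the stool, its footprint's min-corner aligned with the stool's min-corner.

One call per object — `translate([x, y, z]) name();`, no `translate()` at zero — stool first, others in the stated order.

stool();
translate([0, 0, 430]) open_box();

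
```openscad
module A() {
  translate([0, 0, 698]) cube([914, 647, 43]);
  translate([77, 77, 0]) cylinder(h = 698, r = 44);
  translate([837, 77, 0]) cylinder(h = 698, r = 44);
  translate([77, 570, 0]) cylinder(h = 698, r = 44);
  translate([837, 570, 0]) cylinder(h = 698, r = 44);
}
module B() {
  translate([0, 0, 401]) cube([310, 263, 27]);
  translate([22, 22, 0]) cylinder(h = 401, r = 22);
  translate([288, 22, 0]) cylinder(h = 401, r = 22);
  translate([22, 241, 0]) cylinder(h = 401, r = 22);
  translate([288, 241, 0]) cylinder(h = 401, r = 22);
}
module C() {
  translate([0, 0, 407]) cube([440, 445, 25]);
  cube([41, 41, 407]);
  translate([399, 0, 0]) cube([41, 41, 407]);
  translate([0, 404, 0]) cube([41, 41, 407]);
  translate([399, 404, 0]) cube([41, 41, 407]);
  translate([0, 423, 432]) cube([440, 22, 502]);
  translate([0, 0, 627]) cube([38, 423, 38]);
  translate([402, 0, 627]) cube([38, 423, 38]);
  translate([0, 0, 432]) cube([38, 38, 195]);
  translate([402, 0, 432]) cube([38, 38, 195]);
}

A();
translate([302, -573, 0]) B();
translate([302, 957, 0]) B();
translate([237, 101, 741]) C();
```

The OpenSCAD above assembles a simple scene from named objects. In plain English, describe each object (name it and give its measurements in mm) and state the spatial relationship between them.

A is a table with a 914×647 mm rectangular top, 43 mm thick, top surface at z = 741 mm, supported by four round legs of 88 mm diameter, each leg's bounding box inset 33 mm from the nearest pair of top edges, running from the floor.

B is a simple wooden stool: a rectangular seat 310 mm (x) by 263 mm (y), 27 mm thick, top face at z = 428 mm, on four round legs, each 44 mm in diameter. The legs rest on z = 0, each leg's axis is inset half a diameter from the nearest pair of seat edges (so the leg's bounding box is flush with the corner).

C is a chair. The seat is a 440×445×25 mm slab with its top at z = 432 mm, on four 41×41 mm corner legs (flush with the seat edges, standing on z = 0). A flat backrest 22 mm thick, 502 mm tall, spans the full seat width and rises from the seat top along its +y edge, rear face flush with the rear of the seat. Two armrests of 38×38 mm section run along each side from the seat's front edge to the front of the backrest, top faces 233 mm above the seat top and outer faces flush with the seat's x-edges; a 38×38 mm post under the front of each armrest stands on the seat at the front corner.

Two stools sit around the table at the −y, +y sides. The chair is on top of the table, centred.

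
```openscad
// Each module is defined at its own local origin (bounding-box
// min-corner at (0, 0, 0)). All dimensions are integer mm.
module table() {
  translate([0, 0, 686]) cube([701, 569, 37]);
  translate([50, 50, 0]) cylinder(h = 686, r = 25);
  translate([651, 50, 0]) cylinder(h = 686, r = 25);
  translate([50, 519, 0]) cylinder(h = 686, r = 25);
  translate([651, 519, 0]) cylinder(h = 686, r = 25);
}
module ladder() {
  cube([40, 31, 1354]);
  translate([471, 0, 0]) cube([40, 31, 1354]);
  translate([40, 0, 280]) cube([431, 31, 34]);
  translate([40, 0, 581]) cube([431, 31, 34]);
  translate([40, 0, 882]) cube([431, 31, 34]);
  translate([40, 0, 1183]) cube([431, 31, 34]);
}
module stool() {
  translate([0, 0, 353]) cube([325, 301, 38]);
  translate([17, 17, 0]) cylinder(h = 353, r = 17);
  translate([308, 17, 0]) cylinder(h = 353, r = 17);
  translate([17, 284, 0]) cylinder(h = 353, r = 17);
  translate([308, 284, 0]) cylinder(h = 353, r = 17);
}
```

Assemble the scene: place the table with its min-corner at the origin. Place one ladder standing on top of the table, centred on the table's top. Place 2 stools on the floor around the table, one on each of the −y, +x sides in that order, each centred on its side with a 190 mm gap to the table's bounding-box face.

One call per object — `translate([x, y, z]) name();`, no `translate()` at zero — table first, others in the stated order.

table();
translate([95, 269, 723]) ladder();
translate([188, -491, 0]) stool();
translate([891, 134, 0]) stool();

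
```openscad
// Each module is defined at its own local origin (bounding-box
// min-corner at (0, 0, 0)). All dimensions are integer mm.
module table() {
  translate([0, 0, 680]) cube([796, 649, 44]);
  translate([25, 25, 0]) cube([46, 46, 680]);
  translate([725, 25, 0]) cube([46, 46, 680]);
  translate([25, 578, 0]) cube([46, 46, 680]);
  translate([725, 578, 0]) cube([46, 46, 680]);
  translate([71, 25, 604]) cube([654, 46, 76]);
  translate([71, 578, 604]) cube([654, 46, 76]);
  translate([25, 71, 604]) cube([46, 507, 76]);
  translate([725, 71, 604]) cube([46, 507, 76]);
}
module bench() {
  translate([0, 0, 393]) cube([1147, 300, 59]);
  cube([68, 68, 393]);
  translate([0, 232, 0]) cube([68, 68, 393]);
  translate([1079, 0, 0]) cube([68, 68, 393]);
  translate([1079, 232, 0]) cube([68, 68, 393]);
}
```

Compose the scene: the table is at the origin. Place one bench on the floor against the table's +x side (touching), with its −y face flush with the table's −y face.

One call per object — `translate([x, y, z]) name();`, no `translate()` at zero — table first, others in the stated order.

table();
translate([796, 0, 0]) bench();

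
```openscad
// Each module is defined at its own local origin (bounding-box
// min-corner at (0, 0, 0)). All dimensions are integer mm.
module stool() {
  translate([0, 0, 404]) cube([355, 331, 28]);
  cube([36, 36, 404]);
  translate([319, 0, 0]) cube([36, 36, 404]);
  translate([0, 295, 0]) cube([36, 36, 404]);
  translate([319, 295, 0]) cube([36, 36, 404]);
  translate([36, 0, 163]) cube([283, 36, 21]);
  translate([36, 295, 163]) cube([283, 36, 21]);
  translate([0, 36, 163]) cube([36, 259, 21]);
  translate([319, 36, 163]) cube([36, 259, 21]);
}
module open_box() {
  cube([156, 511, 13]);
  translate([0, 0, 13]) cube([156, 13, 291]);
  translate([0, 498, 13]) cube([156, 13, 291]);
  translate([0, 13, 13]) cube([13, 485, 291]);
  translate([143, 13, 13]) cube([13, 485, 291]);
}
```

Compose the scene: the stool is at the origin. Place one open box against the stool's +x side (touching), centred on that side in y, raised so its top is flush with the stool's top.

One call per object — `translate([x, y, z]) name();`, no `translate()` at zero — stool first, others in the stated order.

stool();
translate([355, -90, 128]) open_box();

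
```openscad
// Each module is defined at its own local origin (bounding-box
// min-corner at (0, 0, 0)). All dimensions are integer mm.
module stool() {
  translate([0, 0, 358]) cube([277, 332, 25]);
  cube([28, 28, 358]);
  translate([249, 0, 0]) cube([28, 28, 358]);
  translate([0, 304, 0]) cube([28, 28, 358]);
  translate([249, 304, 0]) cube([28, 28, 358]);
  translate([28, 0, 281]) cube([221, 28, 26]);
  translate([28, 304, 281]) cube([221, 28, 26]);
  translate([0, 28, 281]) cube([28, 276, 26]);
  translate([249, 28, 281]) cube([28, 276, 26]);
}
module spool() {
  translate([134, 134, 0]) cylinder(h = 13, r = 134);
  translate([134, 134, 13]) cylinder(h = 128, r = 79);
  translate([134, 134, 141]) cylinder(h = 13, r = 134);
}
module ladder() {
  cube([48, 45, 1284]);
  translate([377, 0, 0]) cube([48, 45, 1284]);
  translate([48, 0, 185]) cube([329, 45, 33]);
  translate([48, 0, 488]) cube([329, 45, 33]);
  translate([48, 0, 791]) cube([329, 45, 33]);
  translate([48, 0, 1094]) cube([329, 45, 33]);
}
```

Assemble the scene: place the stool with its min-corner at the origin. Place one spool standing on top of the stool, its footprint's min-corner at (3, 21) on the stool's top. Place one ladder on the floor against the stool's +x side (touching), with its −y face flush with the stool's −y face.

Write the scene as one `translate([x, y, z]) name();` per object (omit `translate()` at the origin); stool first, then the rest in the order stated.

stool();
translate([3, 21, 383]) spool();
translate([277, 0, 0]) ladder();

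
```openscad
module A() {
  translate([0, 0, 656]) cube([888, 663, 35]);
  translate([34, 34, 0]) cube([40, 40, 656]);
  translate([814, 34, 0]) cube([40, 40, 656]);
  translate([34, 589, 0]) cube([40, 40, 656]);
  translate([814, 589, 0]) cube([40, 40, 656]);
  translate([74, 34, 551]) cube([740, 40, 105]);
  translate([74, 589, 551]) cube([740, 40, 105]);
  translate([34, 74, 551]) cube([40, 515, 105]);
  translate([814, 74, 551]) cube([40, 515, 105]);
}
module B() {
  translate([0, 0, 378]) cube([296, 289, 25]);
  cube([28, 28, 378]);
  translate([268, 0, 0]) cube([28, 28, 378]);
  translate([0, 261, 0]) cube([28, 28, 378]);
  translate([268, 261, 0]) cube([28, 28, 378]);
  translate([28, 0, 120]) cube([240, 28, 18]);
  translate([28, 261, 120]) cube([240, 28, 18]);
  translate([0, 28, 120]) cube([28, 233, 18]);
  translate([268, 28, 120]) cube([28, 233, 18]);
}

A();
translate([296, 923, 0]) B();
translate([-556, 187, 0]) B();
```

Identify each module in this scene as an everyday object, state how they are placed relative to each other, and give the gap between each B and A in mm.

Each stool's nearest face is 260 mm from the table's bounding box.

A is a table. B is a stool. Two stools sit around the table at the +y, −x sides. The gap between each stool and the table is 260 mm.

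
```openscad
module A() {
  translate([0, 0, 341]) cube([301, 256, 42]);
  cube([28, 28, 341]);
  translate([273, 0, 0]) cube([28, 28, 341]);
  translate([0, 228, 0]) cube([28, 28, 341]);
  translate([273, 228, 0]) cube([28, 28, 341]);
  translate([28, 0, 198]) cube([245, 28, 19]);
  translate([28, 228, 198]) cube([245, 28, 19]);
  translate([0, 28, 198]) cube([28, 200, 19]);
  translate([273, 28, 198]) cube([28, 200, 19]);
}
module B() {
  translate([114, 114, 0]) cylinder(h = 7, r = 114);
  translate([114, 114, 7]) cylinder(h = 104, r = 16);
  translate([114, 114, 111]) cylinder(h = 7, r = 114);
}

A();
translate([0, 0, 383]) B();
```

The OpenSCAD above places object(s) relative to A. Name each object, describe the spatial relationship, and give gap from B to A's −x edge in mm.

A is a stool. B is a spool. The spool is on top of the stool. The gap from the spool to the stool's −x edge is 0 mm.

The spool's min-x is at 0; the stool's min-x is 0; gap = 0 mm.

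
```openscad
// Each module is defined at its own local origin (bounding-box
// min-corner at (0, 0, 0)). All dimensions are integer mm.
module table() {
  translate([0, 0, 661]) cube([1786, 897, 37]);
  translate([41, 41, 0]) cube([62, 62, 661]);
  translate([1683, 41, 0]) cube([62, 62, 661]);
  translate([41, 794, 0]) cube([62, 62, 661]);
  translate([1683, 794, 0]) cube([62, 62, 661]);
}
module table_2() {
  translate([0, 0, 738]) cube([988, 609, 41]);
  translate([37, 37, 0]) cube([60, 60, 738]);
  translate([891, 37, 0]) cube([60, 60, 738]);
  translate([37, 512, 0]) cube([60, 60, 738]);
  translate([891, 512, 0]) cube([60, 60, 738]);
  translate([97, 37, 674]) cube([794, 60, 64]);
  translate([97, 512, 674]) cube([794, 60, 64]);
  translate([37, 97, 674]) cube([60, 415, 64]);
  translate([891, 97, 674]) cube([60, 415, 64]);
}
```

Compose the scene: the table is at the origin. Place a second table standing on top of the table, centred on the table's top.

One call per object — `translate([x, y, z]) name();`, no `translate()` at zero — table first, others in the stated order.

table();
translate([399, 144, 698]) table_2();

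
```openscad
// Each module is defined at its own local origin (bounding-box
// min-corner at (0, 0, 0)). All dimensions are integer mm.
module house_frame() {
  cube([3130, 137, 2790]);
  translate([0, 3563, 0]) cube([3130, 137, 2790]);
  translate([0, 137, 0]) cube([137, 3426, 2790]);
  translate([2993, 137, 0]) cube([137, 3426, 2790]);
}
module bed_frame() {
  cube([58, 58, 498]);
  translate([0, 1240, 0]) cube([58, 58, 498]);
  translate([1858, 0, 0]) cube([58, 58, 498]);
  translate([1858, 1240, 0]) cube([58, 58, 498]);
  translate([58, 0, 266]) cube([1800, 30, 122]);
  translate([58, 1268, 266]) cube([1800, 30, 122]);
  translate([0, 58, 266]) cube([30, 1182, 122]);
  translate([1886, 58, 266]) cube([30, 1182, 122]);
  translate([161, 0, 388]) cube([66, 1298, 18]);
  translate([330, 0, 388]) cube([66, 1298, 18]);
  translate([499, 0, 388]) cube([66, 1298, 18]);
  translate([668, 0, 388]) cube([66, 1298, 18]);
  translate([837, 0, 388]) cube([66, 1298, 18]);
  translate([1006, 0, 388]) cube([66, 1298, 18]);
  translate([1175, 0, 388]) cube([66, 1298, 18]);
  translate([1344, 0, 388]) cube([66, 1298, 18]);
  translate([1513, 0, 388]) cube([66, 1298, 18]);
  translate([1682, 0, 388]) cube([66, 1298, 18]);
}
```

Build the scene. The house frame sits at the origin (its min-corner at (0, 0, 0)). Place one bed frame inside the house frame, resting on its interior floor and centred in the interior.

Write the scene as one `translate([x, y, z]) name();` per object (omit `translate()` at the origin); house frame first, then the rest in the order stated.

house_frame();
translate([607, 1201, 0]) bed_frame();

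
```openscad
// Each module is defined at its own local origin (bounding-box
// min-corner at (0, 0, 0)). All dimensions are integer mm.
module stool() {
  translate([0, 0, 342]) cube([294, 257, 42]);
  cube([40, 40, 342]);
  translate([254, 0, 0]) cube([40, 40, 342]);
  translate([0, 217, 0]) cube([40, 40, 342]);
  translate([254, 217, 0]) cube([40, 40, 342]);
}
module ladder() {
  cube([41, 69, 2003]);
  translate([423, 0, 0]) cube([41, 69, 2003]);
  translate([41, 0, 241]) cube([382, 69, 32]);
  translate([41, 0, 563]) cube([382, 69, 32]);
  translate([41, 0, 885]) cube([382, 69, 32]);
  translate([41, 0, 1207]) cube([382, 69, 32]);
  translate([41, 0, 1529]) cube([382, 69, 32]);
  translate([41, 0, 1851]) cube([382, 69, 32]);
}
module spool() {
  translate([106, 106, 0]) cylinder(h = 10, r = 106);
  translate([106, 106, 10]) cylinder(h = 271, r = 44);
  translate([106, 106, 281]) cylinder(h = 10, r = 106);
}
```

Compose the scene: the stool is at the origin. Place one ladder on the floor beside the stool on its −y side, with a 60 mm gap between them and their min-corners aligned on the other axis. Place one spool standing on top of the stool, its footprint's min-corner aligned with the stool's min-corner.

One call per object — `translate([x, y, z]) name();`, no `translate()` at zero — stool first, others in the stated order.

stool();
translate([0, -129, 0]) ladder();
translate([0, 0, 384]) spool();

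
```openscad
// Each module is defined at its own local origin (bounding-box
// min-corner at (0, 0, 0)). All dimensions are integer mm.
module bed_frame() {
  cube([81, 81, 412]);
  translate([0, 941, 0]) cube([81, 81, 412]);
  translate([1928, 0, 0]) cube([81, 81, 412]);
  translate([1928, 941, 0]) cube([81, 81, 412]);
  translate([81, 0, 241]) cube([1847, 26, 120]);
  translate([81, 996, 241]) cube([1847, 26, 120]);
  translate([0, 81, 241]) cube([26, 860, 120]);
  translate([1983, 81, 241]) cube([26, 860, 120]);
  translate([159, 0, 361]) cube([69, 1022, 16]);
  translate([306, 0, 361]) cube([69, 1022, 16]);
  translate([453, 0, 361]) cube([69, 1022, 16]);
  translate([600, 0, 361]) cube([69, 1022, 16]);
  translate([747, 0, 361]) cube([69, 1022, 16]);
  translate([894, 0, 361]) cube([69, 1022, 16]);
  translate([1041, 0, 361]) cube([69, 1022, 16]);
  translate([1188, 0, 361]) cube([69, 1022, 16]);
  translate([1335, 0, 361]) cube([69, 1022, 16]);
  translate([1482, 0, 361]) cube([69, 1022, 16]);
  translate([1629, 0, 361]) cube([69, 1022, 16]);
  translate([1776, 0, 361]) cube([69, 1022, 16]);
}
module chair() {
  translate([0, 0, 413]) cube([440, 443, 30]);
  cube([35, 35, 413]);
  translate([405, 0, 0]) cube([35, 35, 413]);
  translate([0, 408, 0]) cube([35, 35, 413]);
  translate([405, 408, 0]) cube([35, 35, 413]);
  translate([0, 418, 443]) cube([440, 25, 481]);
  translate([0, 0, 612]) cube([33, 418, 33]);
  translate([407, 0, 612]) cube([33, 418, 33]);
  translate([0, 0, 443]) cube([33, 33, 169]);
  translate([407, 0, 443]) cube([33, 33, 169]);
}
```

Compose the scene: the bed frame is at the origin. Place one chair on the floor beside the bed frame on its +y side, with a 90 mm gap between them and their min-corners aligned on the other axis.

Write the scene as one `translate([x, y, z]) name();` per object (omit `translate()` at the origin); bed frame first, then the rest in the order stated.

bed_frame();
translate([0, 1112, 0]) chair();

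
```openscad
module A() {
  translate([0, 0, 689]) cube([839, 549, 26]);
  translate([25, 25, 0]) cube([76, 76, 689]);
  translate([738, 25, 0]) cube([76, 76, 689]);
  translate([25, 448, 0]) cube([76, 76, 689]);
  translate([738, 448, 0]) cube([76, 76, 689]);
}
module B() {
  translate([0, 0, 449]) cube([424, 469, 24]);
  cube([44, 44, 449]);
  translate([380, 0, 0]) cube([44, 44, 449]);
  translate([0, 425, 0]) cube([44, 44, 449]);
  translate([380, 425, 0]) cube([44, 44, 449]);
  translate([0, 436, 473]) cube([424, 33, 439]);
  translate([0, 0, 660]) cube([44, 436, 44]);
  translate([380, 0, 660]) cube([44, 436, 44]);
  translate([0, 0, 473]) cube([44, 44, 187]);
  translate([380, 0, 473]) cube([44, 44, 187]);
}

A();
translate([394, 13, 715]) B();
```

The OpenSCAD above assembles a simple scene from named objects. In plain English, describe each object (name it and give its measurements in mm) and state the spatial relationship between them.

A is a rectangular dining table. The top is 839×549×26 mm with its upper surface at z = 715 mm. It stands on four 76×76 mm square legs, each inset 25 mm from the nearest pair of top edges, running from the floor to the underside of the top.

B is a chair. The seat is a 424×469×24 mm slab with its top at z = 473 mm, on four 44×44 mm corner legs (flush with the seat edges, standing on z = 0). A flat backrest 33 mm thick, 439 mm tall, spans the full seat width and rises from the seat top along its +y edge, rear face flush with the rear of the seat. Two armrests of 44×44 mm section run along each side from the seat's front edge to the front of the backrest, top faces 231 mm above the seat top and outer faces flush with the seat's x-edges; a 44×44 mm post under the front of each armrest stands on the seat at the front corner.

The chair is on top of the table.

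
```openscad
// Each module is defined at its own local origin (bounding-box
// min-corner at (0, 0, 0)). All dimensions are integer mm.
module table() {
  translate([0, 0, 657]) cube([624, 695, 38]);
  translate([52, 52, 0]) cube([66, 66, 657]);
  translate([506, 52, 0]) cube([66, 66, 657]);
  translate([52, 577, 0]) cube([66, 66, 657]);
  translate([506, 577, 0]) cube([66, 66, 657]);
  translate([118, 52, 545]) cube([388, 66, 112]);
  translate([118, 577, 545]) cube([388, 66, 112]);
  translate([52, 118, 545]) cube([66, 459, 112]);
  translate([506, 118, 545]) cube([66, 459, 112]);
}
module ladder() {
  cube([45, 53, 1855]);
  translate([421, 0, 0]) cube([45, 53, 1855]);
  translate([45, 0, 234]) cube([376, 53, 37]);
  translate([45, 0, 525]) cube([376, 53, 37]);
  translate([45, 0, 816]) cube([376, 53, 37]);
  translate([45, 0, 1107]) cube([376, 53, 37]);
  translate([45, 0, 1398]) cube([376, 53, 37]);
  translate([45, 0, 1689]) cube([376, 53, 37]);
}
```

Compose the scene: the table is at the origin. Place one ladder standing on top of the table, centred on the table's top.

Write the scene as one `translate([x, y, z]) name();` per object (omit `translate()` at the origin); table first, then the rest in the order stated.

table();
translate([79, 321, 695]) ladder();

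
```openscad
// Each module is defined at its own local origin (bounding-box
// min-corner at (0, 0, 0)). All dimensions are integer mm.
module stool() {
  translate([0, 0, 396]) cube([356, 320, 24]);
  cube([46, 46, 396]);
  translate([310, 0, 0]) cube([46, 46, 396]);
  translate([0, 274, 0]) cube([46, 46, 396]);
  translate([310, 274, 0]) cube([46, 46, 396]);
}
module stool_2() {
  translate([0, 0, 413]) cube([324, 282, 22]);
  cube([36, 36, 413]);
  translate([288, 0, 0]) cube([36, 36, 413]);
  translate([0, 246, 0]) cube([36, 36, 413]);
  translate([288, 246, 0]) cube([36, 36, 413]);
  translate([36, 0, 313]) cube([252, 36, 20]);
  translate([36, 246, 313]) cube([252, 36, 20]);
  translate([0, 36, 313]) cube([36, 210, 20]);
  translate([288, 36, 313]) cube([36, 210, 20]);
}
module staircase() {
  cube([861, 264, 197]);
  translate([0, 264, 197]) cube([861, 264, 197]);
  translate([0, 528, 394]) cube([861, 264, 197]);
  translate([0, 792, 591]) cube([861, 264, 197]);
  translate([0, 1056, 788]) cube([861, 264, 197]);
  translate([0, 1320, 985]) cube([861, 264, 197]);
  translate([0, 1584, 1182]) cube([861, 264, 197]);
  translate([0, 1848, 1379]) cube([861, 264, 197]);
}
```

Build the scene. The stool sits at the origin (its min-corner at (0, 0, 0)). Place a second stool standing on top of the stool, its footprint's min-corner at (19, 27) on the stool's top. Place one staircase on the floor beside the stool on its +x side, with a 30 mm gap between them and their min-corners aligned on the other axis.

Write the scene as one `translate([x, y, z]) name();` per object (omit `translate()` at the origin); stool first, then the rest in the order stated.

stool();
translate([19, 27, 420]) stool_2();
translate([386, 0, 0]) staircase();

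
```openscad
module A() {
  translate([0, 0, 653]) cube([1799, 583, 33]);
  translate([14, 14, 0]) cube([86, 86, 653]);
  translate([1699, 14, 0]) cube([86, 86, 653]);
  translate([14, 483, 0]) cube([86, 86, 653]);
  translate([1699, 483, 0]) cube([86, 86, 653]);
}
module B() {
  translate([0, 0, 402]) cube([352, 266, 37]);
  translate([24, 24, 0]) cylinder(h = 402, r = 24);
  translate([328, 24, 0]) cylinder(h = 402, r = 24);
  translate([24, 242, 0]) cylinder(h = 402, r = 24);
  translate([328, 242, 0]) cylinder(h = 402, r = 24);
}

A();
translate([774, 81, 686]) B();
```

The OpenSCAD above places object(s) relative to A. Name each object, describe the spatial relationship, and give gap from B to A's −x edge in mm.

A is a table. B is a stool. The stool is on top of the table. The gap from the stool to the table's −x edge is 774 mm.

The stool's min-x is at 774; the table's min-x is 0; gap = 774 mm.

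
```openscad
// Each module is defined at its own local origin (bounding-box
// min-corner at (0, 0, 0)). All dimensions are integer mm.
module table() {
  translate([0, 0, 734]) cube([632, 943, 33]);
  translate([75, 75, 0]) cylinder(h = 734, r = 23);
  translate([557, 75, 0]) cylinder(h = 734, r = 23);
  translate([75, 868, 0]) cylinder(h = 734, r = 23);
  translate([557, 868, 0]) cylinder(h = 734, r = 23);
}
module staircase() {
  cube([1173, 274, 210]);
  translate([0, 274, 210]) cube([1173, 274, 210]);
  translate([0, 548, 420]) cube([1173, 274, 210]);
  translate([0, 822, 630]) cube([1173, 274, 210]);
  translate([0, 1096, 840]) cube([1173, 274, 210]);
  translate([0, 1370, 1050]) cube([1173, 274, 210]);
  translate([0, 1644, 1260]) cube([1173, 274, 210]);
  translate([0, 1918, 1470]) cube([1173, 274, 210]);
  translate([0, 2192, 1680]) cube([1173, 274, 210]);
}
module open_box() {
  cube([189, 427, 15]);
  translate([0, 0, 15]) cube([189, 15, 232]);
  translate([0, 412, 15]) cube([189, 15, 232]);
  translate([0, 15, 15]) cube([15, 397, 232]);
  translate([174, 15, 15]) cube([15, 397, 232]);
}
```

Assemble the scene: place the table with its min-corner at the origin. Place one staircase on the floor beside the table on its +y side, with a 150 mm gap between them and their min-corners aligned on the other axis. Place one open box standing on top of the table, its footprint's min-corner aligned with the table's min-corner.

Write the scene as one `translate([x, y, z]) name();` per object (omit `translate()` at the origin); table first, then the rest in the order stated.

table();
translate([0, 1093, 0]) staircase();
translate([0, 0, 767]) open_box();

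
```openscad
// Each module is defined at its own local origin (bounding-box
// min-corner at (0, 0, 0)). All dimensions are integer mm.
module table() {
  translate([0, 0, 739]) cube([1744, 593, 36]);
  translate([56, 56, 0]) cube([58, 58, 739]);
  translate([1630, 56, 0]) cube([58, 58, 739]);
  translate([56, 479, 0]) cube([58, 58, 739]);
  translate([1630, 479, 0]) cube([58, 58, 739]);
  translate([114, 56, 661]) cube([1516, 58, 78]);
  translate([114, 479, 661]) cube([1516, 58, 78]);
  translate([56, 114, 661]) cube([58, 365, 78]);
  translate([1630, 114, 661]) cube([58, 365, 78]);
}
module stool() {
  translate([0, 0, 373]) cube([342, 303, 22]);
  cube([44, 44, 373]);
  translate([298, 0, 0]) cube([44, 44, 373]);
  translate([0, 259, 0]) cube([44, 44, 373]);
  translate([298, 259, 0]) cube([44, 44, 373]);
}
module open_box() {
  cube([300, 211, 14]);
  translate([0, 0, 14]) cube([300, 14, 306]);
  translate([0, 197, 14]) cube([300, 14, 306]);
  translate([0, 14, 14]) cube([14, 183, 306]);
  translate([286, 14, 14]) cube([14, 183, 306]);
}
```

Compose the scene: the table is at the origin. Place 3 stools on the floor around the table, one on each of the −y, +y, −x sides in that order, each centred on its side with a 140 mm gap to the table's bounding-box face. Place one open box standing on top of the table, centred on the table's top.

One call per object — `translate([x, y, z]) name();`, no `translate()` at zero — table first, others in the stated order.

table();
translate([701, -443, 0]) stool();
translate([701, 733, 0]) stool();
translate([-482, 145, 0]) stool();
translate([722, 191, 775]) open_box();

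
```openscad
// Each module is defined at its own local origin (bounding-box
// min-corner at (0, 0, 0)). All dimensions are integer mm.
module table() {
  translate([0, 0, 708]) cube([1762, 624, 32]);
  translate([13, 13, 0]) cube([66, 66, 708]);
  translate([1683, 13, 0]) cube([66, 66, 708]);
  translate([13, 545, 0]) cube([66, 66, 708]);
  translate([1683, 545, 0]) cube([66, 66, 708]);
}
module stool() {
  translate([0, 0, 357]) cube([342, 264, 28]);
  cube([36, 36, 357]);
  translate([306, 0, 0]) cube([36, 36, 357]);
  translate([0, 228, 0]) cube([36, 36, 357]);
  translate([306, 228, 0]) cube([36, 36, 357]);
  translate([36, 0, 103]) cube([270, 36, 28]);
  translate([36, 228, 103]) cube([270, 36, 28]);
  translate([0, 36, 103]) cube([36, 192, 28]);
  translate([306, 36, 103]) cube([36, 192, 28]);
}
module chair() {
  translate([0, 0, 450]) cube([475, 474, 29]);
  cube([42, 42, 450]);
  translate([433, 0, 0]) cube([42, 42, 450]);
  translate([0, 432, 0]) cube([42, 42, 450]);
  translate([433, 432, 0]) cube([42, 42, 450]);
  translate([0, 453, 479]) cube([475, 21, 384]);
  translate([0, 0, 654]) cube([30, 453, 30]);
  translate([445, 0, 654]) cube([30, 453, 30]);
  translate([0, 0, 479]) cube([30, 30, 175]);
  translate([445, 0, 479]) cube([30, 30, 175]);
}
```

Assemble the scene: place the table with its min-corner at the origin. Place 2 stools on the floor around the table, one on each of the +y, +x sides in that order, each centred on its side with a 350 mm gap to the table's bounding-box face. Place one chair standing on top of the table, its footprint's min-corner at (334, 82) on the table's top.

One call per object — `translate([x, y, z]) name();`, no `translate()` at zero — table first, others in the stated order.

table();
translate([710, 974, 0]) stool();
translate([2112, 180, 0]) stool();
translate([334, 82, 740]) chair();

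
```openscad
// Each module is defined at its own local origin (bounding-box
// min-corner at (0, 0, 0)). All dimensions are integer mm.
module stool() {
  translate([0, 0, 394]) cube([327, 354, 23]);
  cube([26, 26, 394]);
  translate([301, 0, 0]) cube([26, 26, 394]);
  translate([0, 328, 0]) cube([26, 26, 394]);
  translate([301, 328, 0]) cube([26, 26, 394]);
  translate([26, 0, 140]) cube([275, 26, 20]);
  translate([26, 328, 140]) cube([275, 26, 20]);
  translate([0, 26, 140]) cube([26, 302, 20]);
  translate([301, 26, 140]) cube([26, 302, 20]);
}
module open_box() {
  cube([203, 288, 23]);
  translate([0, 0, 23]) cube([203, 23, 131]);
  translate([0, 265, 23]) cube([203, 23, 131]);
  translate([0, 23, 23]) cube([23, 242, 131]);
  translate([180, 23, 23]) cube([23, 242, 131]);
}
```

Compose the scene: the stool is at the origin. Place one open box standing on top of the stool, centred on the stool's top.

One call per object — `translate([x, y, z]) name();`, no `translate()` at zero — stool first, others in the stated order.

stool();
translate([62, 33, 417]) open_box();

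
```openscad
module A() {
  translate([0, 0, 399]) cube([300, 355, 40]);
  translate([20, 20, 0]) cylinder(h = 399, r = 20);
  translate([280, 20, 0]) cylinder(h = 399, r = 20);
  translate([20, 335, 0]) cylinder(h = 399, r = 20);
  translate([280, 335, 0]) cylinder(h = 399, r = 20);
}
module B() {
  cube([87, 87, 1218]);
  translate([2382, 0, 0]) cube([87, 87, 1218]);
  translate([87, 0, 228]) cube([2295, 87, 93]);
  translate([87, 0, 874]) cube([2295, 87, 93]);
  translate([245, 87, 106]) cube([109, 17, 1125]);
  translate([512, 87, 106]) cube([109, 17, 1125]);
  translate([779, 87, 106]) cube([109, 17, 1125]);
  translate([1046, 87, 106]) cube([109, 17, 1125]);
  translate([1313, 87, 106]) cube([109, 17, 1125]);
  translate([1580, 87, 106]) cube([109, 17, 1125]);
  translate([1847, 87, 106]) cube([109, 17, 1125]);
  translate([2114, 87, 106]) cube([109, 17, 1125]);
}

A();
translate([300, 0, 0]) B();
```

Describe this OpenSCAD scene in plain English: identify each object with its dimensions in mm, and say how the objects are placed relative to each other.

A is a four-legged stool. The seat is 300×355 mm, 40 mm thick, top at z = 439 mm. It stands on four round legs, each 40 mm in diameter, from z = 0 to the seat underside, each leg's axis is inset half a diameter from the nearest pair of seat edges (so the leg's bounding box is flush with the corner).

B is a fence section. Two 87×87 mm posts, 1218 mm tall, stand on the floor with a clear span of 2295 mm between their inner faces. Two horizontal rails of 87×93 mm section span the gap between the posts with their undersides at z = 228 mm and z = 874 mm, flush with the posts' −y face. 8 pickets, each 109 mm wide, 17 mm thick and 1125 mm tall, are fixed to the +y face of the rails with their bottoms at z = 106 mm, evenly spaced across the span with equal gaps (rounded down to the nearest mm) at the −x end and between each pair — any rounding remainder accumulates at the +x end.

The fence section is against the stool's +x side, with their −y faces flush.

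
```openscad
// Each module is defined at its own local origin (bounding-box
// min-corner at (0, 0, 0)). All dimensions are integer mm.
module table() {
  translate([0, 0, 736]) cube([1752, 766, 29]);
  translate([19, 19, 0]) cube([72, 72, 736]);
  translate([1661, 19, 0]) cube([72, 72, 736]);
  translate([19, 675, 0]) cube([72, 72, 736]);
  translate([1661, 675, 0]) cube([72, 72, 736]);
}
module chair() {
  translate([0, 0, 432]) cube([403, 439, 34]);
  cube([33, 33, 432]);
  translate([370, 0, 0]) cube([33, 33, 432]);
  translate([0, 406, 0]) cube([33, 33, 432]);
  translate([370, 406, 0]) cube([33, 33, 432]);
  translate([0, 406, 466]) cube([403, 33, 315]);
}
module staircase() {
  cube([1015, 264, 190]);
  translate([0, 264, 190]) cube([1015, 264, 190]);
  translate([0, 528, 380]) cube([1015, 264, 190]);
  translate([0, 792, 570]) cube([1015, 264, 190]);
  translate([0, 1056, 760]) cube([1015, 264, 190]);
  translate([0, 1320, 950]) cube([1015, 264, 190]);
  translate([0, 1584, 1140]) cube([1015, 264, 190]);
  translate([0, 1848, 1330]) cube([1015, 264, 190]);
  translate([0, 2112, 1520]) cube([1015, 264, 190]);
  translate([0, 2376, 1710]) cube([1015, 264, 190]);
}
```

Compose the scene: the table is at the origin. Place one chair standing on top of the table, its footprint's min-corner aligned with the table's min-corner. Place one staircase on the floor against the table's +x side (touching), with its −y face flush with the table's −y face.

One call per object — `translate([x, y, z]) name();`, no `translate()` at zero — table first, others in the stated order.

table();
translate([0, 0, 765]) chair();
translate([1752, 0, 0]) staircase();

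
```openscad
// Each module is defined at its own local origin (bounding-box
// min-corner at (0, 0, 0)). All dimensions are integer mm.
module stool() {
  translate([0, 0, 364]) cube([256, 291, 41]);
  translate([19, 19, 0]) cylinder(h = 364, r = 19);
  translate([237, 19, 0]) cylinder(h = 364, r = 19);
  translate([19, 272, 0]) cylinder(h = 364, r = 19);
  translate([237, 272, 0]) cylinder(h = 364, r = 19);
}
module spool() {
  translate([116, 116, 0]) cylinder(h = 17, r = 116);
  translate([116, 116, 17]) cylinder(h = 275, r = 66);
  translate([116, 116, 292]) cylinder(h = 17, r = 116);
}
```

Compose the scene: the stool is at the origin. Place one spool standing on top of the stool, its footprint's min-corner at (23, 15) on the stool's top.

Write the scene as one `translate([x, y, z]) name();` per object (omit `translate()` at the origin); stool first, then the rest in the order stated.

stool();
translate([23, 15, 405]) spool();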